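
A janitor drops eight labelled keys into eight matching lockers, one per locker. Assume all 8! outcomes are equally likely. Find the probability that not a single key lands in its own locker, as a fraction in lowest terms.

2119/5760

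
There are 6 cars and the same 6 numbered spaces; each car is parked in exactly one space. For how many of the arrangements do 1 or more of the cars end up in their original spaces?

Sum C(6,i)·!(6-i) for i = 1..6:
  i=1: C(6,1)·!5 = 6·44 = 264
  i=2: C(6,2)·!4 = 15·9 = 135
  i=3: C(6,3)·!3 = 20·2 = 40
  i=4: C(6,4)·!2 = 15·1 = 15
  i=5: C(6,5)·!1 = 6·0 = 0
  i=6: C(6,6)·!0 = 1·1 = 1
Total = 455.

455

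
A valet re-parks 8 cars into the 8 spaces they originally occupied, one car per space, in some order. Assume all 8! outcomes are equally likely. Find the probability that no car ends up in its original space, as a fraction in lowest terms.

Favorable outcomes: !8 = 14833.
Total outcomes: 8! = 40320.
Probability = 14833/40320 = 2119/5760.

2119/5760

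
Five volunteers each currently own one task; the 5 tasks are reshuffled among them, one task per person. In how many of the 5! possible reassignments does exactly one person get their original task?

45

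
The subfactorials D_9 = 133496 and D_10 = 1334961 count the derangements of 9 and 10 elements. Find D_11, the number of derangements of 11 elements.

14684570

D_11 = (11-1)·(D_10 + D_9) = 10·(1334961 + 133496) = 10·1468457 = 14684570.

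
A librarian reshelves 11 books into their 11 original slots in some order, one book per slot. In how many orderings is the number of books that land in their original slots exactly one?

14684571

Choose which one of the 11 is fixed: C(11,1) = 11.
The other 10 form a derangement: !10 = 1334961.
Total: 11 × 1334961 = 14684571.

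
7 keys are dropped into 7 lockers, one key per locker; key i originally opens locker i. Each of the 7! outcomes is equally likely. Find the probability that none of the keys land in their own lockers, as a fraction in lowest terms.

103/280

Favorable outcomes: !7 = 1854.
Total outcomes: 7! = 5040.
Probability = 1854/5040 = 103/280.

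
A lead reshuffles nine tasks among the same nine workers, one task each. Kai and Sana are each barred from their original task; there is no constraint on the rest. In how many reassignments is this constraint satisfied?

Inclusion-exclusion on the 2 forbidden self-matches:
Σ_{j=0}^{2} (-1)^j C(2,j)(9-j)!
= C(2,0)·9! - C(2,1)·8! + C(2,2)·7!
= 362880 - 80640 + 5040
= 287280

287280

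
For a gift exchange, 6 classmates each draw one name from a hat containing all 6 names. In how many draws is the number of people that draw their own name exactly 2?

Pick the 2 fixed positions: C(6,2) = 15 ways.
The remaining 4 must be deranged: !4 = 9.
Total: 15 × 9 = 135.

135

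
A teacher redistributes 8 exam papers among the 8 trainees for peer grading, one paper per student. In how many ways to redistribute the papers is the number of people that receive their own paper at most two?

# with exactly i fixed is C(8,i)·!(8-i); sum over i=0..2:
  i=0: C(8,0)·!8 = 1·14833 = 14833
  i=1: C(8,1)·!7 = 8·1854 = 14832
  i=2: C(8,2)·!6 = 28·265 = 7420
Total = 37085.

37085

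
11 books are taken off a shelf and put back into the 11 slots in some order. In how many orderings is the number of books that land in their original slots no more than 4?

39770686

Sum C(11,i)·!(11-i) for i = 0..4:
  i=0: C(11,0)·!11 = 1·14684570 = 14684570
  i=1: C(11,1)·!10 = 11·1334961 = 14684571
  i=2: C(11,2)·!9 = 55·133496 = 7342280
  i=3: C(11,3)·!8 = 165·14833 = 2447445
  i=4: C(11,4)·!7 = 330·1854 = 611820
Total = 39770686.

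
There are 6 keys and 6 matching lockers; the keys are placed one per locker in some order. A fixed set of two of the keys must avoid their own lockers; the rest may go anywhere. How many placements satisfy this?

504

Inclusion-exclusion on the 2 forbidden self-matches:
Σ_{j=0}^{2} (-1)^j C(2,j)(6-j)!
= C(2,0)·6! - C(2,1)·5! + C(2,2)·4!
= 720 - 240 + 24
= 504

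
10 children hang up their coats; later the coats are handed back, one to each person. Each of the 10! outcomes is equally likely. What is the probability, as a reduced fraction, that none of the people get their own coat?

16481/44800

Favorable outcomes: !10 = 1334961.
Total outcomes: 10! = 3628800.
Probability = 1334961/3628800 = 16481/44800.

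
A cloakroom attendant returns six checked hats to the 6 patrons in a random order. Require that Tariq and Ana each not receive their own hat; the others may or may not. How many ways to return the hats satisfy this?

504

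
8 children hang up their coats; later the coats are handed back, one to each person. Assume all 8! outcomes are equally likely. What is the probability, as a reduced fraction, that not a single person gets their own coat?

2119/5760

Favorable outcomes: !8 = 14833.
Total outcomes: 8! = 40320.
Probability = 14833/40320 = 2119/5760.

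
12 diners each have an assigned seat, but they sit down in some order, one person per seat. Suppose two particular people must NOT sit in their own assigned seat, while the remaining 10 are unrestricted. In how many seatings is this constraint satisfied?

402796800

Let A_j be the event that the j-th constrained one is fixed. By inclusion-exclusion over the 2 events:
Σ_{j=0}^{2} (-1)^j C(2,j)(12-j)!
= C(2,0)·12! - C(2,1)·11! + C(2,2)·10!
= 479001600 - 79833600 + 3628800
= 402796800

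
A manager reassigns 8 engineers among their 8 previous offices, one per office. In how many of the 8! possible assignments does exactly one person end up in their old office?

Pick the single fixed position: C(8,1) = 8 ways.
The remaining 7 must be deranged: !7 = 1854.
Total: 8 × 1854 = 14832.

14832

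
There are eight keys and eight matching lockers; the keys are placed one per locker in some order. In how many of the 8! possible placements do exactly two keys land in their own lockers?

Choose which 2 of the 8 are fixed: C(8,2) = 28.
The other 6 form a derangement: !6 = 265.
Total: 28 × 265 = 7420.

7420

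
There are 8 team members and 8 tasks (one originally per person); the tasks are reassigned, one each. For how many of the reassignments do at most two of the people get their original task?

37085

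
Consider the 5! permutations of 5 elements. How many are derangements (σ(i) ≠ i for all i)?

44

The number of derangements of 5 is !5 = Σ_{k=0}^{5} (-1)^k·5!/k!
= 5! - 5!/1! + 5!/2! - 5!/3! + 5!/4! - 5!/5!
= 120 - 120 + 60 - 20 + 5 - 1
= 44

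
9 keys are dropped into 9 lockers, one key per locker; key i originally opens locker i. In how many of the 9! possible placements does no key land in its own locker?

133496

The subfactorial !9 = [9!/e] (nearest integer).
9! = 362880, and 362880/e ≈ 133496.09, so !9 = 133496.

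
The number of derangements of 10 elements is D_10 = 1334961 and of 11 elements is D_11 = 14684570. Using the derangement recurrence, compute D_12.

176214841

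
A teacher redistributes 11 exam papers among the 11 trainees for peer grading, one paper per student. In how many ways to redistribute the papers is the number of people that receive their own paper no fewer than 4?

# with exactly i fixed is C(11,i)·!(11-i); sum over i=4..11:
  i=4: C(11,4)·!7 = 330·1854 = 611820
  i=5: C(11,5)·!6 = 462·265 = 122430
  i=6: C(11,6)·!5 = 462·44 = 20328
  i=7: C(11,7)·!4 = 330·9 = 2970
  i=8: C(11,8)·!3 = 165·2 = 330
  i=9: C(11,9)·!2 = 55·1 = 55
  i=10: C(11,10)·!1 = 11·0 = 0
  i=11: C(11,11)·!0 = 1·1 = 1
Total = 757934.

757934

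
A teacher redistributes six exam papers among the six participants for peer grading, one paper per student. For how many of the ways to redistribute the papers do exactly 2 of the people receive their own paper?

Pick the 2 fixed positions: C(6,2) = 15 ways.
The remaining 4 must be deranged: !4 = 9.
Total: 15 × 9 = 135.

135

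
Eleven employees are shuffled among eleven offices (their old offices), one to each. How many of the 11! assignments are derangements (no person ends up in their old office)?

By inclusion-exclusion, !11 = Σ (-1)^k · 11!/k! for k=0..11
= 11! - 11!/1! + 11!/2! - 11!/3! + 11!/4! - 11!/5! + 11!/6! - 11!/7! + 11!/8! - 11!/9! + 11!/10! - 11!/11!
= 39916800 - 39916800 + 19958400 - 6652800 + 1663200 - 332640 + 55440 - 7920 + 990 - 110 + 11 - 1
= 14684570

14684570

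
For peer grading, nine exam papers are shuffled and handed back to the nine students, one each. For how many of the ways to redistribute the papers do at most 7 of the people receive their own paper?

Sum C(9,i)·!(9-i) for i = 0..7:
  i=0: C(9,0)·!9 = 1·133496 = 133496
  i=1: C(9,1)·!8 = 9·14833 = 133497
  i=2: C(9,2)·!7 = 36·1854 = 66744
  i=3: C(9,3)·!6 = 84·265 = 22260
  i=4: C(9,4)·!5 = 126·44 = 5544
  i=5: C(9,5)·!4 = 126·9 = 1134
  i=6: C(9,6)·!3 = 84·2 = 168
  i=7: C(9,7)·!2 = 36·1 = 36
Total = 362879.

362879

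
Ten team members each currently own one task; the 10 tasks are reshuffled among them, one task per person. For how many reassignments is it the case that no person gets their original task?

The subfactorial !10 = [10!/e] (nearest integer).
10! = 3628800, and 3628800/e ≈ 1334960.92, so !10 = 1334961.

1334961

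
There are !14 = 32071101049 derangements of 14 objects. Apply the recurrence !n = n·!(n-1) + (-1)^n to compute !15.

481066515734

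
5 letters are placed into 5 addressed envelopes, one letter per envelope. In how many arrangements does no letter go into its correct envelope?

44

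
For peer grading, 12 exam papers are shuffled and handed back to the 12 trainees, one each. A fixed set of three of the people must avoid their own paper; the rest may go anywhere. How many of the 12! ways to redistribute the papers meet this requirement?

Inclusion-exclusion on the 3 forbidden self-matches:
Σ_{j=0}^{3} (-1)^j C(3,j)(12-j)!
= C(3,0)·12! - C(3,1)·11! + C(3,2)·10! - C(3,3)·9!
= 479001600 - 119750400 + 10886400 - 362880
= 369774720

369774720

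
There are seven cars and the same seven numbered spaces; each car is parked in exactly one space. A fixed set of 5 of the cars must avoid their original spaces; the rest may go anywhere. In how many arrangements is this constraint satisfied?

2428

Let A_j be the event that the j-th constrained one is fixed. By inclusion-exclusion over the 5 events:
Σ_{j=0}^{5} (-1)^j C(5,j)(7-j)!
= C(5,0)·7! - C(5,1)·6! + C(5,2)·5! - C(5,3)·4! + C(5,4)·3! - C(5,5)·2!
= 5040 - 3600 + 1200 - 240 + 30 - 2
= 2428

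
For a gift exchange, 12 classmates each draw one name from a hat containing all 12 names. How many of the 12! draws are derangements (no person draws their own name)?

The number of derangements of 12 is !12 = Σ_{k=0}^{12} (-1)^k·12!/k!
= 12! - 12!/1! + 12!/2! - 12!/3! + 12!/4! - 12!/5! + 12!/6! - 12!/7! + 12!/8! - 12!/9! + 12!/10! - 12!/11! + 12!/12!
= 479001600 - 479001600 + 239500800 - 79833600 + 19958400 - 3991680 + 665280 - 95040 + 11880 - 1320 + 132 - 12 + 1
= 176214841

176214841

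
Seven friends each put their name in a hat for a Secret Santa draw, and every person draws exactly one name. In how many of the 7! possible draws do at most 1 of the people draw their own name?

3709

# with exactly i fixed is C(7,i)·!(7-i); sum over i=0..1:
  i=0: C(7,0)·!7 = 1·1854 = 1854
  i=1: C(7,1)·!6 = 7·265 = 1855
Total = 3709.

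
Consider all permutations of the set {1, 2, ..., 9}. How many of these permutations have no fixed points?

The number of derangements of 9 is !9 = Σ_{k=0}^{9} (-1)^k·9!/k!
= 9! - 9!/1! + 9!/2! - 9!/3! + 9!/4! - 9!/5! + 9!/6! - 9!/7! + 9!/8! - 9!/9!
= 362880 - 362880 + 181440 - 60480 + 15120 - 3024 + 504 - 72 + 9 - 1
= 133496

133496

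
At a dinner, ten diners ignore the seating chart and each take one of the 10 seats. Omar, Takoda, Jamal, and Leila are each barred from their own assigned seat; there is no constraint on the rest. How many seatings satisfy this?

Inclusion-exclusion on the 4 forbidden self-matches:
Σ_{j=0}^{4} (-1)^j C(4,j)(10-j)!
= C(4,0)·10! - C(4,1)·9! + C(4,2)·8! - C(4,3)·7! + C(4,4)·6!
= 3628800 - 1451520 + 241920 - 20160 + 720
= 2399760

2399760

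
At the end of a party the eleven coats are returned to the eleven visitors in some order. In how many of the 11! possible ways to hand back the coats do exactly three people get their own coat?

Choose which 3 of the 11 are fixed: C(11,3) = 165.
The other 8 form a derangement: !8 = 14833.
Total: 165 × 14833 = 2447445.

2447445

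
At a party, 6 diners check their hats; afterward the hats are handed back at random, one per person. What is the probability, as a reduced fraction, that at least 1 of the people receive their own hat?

Favorable outcomes: Σ_{i≥1} C(6,i)·!(6-i) = 6·44 + 15·9 + 20·2 + 15·1 + 6·0 + 1·1 = 455.
Total outcomes: 6! = 720.
Probability = 455/720 = 91/144.

91/144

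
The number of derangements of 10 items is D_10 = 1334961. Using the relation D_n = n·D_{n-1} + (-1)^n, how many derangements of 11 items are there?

14684570

D_11 = 11·1334961 - 1 = 14684570.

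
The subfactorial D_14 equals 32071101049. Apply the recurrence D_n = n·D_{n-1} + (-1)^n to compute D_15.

D_15 = 15·32071101049 - 1 = 481066515734.

481066515734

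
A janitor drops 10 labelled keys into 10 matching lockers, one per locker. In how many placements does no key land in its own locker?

1334961

The subfactorial !10 = [10!/e] (nearest integer).
10! = 3628800, and 3628800/e ≈ 1334960.92, so !10 = 1334961.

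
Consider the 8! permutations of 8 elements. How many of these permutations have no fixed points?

14833

Recurrence: !8 = 7·(!7 + !6).
!8 = 7·(1854 + 265) = 7·2119 = 14833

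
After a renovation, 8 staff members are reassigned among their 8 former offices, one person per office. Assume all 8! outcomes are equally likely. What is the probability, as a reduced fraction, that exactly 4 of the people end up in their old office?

1/64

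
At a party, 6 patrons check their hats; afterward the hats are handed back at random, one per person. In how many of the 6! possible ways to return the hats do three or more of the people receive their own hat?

Sum C(6,i)·!(6-i) for i = 3..6:
  i=3: C(6,3)·!3 = 20·2 = 40
  i=4: C(6,4)·!2 = 15·1 = 15
  i=5: C(6,5)·!1 = 6·0 = 0
  i=6: C(6,6)·!0 = 1·1 = 1
Total = 56.

56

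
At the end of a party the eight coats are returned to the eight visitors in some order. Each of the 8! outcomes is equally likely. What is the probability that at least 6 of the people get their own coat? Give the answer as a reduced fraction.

29/40320

Favorable outcomes: Σ_{i≥6} C(8,i)·!(8-i) = 28·1 + 8·0 + 1·1 = 29.
Total outcomes: 8! = 40320.
Probability = 29/40320 = 29/40320.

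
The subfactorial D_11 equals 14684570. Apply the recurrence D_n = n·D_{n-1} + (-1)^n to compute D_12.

D_12 = 12·14684570 + 1 = 176214841.

176214841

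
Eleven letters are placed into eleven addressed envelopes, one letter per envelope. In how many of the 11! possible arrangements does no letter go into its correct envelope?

14684570

The number of derangements of 11 is !11 = Σ_{k=0}^{11} (-1)^k·11!/k!
= 11! - 11!/1! + 11!/2! - 11!/3! + 11!/4! - 11!/5! + 11!/6! - 11!/7! + 11!/8! - 11!/9! + 11!/10! - 11!/11!
= 39916800 - 39916800 + 19958400 - 6652800 + 1663200 - 332640 + 55440 - 7920 + 990 - 110 + 11 - 1
= 14684570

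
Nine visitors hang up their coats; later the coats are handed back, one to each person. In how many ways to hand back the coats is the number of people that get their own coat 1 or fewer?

266993

Sum C(9,i)·!(9-i) for i = 0..1:
  i=0: C(9,0)·!9 = 1·133496 = 133496
  i=1: C(9,1)·!8 = 9·14833 = 133497
Total = 266993.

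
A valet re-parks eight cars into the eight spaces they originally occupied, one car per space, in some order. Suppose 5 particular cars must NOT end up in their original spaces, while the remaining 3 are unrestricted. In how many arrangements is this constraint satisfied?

Let A_j be the event that the j-th constrained one is fixed. By inclusion-exclusion over the 5 events:
Σ_{j=0}^{5} (-1)^j C(5,j)(8-j)!
= C(5,0)·8! - C(5,1)·7! + C(5,2)·6! - C(5,3)·5! + C(5,4)·4! - C(5,5)·3!
= 40320 - 25200 + 7200 - 1200 + 120 - 6
= 21234

21234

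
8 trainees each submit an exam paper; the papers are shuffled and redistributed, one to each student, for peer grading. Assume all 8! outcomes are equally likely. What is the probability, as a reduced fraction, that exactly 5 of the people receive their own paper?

1/360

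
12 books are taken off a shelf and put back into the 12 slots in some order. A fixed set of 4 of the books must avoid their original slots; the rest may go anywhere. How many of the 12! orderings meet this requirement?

339696000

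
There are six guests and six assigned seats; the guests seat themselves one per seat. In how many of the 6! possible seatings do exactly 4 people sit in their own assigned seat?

15

Choose which 4 of the 6 are fixed: C(6,4) = 15.
The remaining 2 must be deranged: !2 = 1.
Total: 15 × 1 = 15.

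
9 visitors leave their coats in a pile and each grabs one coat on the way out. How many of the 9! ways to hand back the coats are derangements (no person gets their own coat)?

133496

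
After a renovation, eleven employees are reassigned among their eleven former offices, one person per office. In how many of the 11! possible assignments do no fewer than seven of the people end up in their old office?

3356

Sum C(11,i)·!(11-i) for i = 7..11:
  i=7: C(11,7)·!4 = 330·9 = 2970
  i=8: C(11,8)·!3 = 165·2 = 330
  i=9: C(11,9)·!2 = 55·1 = 55
  i=10: C(11,10)·!1 = 11·0 = 0
  i=11: C(11,11)·!0 = 1·1 = 1
Total = 3356.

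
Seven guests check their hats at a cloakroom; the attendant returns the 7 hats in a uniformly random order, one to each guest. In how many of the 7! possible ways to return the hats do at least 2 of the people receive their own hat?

Sum C(7,i)·!(7-i) for i = 2..7:
  i=2: C(7,2)·!5 = 21·44 = 924
  i=3: C(7,3)·!4 = 35·9 = 315
  i=4: C(7,4)·!3 = 35·2 = 70
  i=5: C(7,5)·!2 = 21·1 = 21
  i=6: C(7,6)·!1 = 7·0 = 0
  i=7: C(7,7)·!0 = 1·1 = 1
Total = 1331.

1331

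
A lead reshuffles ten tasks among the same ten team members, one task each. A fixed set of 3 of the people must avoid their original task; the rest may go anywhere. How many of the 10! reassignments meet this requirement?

2656080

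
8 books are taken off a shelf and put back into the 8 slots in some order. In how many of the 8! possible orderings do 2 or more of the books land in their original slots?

10655

# with exactly i fixed is C(8,i)·!(8-i); sum over i=2..8:
  i=2: C(8,2)·!6 = 28·265 = 7420
  i=3: C(8,3)·!5 = 56·44 = 2464
  i=4: C(8,4)·!4 = 70·9 = 630
  i=5: C(8,5)·!3 = 56·2 = 112
  i=6: C(8,6)·!2 = 28·1 = 28
  i=7: C(8,7)·!1 = 8·0 = 0
  i=8: C(8,8)·!0 = 1·1 = 1
Total = 10655.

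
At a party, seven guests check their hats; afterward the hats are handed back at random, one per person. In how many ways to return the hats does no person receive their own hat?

1854

The subfactorial !7 = [7!/e] (nearest integer).
7! = 5040, and 5040/e ≈ 1854.11, so !7 = 1854.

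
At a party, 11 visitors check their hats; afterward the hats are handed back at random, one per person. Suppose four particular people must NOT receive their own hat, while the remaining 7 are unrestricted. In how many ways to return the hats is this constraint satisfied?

Let A_j be the event that the j-th constrained one is fixed. By inclusion-exclusion over the 4 events:
Σ_{j=0}^{4} (-1)^j C(4,j)(11-j)!
= C(4,0)·11! - C(4,1)·10! + C(4,2)·9! - C(4,3)·8! + C(4,4)·7!
= 39916800 - 14515200 + 2177280 - 161280 + 5040
= 27422640

27422640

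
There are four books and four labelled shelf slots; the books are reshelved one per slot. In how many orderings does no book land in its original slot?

9

The subfactorial !4 = [4!/e] (nearest integer).
4! = 24, and 24/e ≈ 8.83, so !4 = 9.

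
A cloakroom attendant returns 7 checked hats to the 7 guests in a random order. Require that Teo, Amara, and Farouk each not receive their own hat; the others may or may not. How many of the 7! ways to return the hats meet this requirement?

Inclusion-exclusion on the 3 forbidden self-matches:
Σ_{j=0}^{3} (-1)^j C(3,j)(7-j)!
= C(3,0)·7! - C(3,1)·6! + C(3,2)·5! - C(3,3)·4!
= 5040 - 2160 + 360 - 24
= 3216

3216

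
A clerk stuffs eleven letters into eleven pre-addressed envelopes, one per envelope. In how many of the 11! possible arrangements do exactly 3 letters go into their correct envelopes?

2447445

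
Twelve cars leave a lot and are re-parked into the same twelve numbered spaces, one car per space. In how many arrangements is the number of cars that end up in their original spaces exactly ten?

66

Pick the 10 fixed positions: C(12,10) = 66 ways.
The remaining 2 must be deranged: !2 = 1.
Total: 66 × 1 = 66.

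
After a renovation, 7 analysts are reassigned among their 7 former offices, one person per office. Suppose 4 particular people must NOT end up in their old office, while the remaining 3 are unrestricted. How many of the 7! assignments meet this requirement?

2790

Inclusion-exclusion on the 4 forbidden self-matches:
Σ_{j=0}^{4} (-1)^j C(4,j)(7-j)!
= C(4,0)·7! - C(4,1)·6! + C(4,2)·5! - C(4,3)·4! + C(4,4)·3!
= 5040 - 2880 + 720 - 96 + 6
= 2790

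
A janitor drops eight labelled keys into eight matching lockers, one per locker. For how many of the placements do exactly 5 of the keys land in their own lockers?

112

Pick the 5 fixed positions: C(8,5) = 56 ways.
The other 3 form a derangement: !3 = 2.
Total: 56 × 2 = 112.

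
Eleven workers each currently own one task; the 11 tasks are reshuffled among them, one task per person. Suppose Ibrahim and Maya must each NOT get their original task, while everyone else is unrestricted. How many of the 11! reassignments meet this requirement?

33022080

Let A_j be the event that the j-th constrained one is fixed. By inclusion-exclusion over the 2 events:
Σ_{j=0}^{2} (-1)^j C(2,j)(11-j)!
= C(2,0)·11! - C(2,1)·10! + C(2,2)·9!
= 39916800 - 7257600 + 362880
= 33022080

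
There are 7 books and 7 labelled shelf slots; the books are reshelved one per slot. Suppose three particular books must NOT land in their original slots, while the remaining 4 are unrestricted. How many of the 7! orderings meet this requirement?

Let A_j be the event that the j-th constrained one is fixed. By inclusion-exclusion over the 3 events:
Σ_{j=0}^{3} (-1)^j C(3,j)(7-j)!
= C(3,0)·7! - C(3,1)·6! + C(3,2)·5! - C(3,3)·4!
= 5040 - 2160 + 360 - 24
= 3216

3216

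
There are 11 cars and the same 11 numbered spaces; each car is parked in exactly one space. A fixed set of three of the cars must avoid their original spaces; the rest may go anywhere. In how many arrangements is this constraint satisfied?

Let A_j be the event that the j-th constrained one is fixed. By inclusion-exclusion over the 3 events:
Σ_{j=0}^{3} (-1)^j C(3,j)(11-j)!
= C(3,0)·11! - C(3,1)·10! + C(3,2)·9! - C(3,3)·8!
= 39916800 - 10886400 + 1088640 - 40320
= 30078720

30078720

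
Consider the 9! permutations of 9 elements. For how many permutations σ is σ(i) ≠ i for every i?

!9 is the nearest integer to 9!/e.
9! = 362880, and 362880/e ≈ 133496.09, so !9 = 133496.

133496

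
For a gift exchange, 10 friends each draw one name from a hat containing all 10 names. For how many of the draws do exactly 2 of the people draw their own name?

667485

Choose which 2 of the 10 are fixed: C(10,2) = 45.
The other 8 form a derangement: !8 = 14833.
Total: 45 × 14833 = 667485.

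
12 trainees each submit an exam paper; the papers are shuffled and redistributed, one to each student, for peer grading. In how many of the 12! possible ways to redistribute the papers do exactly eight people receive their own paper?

4455

Pick the 8 fixed positions: C(12,8) = 495 ways.
The remaining 4 must be deranged: !4 = 9.
Total: 495 × 9 = 4455.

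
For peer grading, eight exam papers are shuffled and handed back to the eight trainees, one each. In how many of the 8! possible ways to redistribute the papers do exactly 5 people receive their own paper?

112

Choose which 5 of the 8 are fixed: C(8,5) = 56.
The other 3 form a derangement: !3 = 2.
Total: 56 × 2 = 112.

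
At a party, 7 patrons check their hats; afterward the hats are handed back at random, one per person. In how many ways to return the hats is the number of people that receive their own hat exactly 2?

Choose which 2 of the 7 are fixed: C(7,2) = 21.
The other 5 form a derangement: !5 = 44.
Total: 21 × 44 = 924.

924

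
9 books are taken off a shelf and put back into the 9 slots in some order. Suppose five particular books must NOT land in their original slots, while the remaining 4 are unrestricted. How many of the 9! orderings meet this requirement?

Let A_j be the event that the j-th constrained one is fixed. By inclusion-exclusion over the 5 events:
Σ_{j=0}^{5} (-1)^j C(5,j)(9-j)!
= C(5,0)·9! - C(5,1)·8! + C(5,2)·7! - C(5,3)·6! + C(5,4)·5! - C(5,5)·4!
= 362880 - 201600 + 50400 - 7200 + 600 - 24
= 205056

205056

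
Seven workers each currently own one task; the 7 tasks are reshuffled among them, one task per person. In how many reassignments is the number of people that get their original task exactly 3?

315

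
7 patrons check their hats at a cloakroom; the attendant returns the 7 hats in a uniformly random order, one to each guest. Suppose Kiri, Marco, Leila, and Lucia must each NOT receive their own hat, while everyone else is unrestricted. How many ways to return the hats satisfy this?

Inclusion-exclusion on the 4 forbidden self-matches:
Σ_{j=0}^{4} (-1)^j C(4,j)(7-j)!
= C(4,0)·7! - C(4,1)·6! + C(4,2)·5! - C(4,3)·4! + C(4,4)·3!
= 5040 - 2880 + 720 - 96 + 6
= 2790

2790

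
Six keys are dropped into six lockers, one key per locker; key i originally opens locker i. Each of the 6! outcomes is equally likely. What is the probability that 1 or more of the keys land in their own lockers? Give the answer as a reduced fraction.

91/144

Favorable outcomes: Σ_{i≥1} C(6,i)·!(6-i) = 6·44 + 15·9 + 20·2 + 15·1 + 6·0 + 1·1 = 455.
Total outcomes: 6! = 720.
Probability = 455/720 = 91/144.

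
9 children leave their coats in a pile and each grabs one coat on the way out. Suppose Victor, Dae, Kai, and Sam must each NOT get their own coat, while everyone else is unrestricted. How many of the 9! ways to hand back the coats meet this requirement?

229080

Let A_j be the event that the j-th constrained one is fixed. By inclusion-exclusion over the 4 events:
Σ_{j=0}^{4} (-1)^j C(4,j)(9-j)!
= C(4,0)·9! - C(4,1)·8! + C(4,2)·7! - C(4,3)·6! + C(4,4)·5!
= 362880 - 161280 + 30240 - 2880 + 120
= 229080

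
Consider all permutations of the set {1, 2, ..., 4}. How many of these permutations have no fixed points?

9

!4 is the nearest integer to 4!/e.
4! = 24, and 24/e ≈ 8.83, so !4 = 9.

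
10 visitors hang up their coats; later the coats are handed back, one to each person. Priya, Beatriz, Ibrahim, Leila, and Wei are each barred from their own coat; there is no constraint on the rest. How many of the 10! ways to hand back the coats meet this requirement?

2170680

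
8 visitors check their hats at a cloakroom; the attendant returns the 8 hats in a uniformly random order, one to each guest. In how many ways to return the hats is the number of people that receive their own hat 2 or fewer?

Sum C(8,i)·!(8-i) for i = 0..2:
  i=0: C(8,0)·!8 = 1·14833 = 14833
  i=1: C(8,1)·!7 = 8·1854 = 14832
  i=2: C(8,2)·!6 = 28·265 = 7420
Total = 37085.

37085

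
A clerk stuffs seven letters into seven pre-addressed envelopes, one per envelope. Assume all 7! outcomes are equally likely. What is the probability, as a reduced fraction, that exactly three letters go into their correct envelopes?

Favorable outcomes: C(7,3)·!4 = 35·9 = 315.
Total outcomes: 7! = 5040.
Probability = 315/5040 = 1/16.

1/16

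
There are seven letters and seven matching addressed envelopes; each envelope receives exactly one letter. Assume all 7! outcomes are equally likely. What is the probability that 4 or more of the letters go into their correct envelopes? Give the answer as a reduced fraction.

23/1260

Favorable outcomes: Σ_{i≥4} C(7,i)·!(7-i) = 35·2 + 21·1 + 7·0 + 1·1 = 92.
Total outcomes: 7! = 5040.
Probability = 92/5040 = 23/1260.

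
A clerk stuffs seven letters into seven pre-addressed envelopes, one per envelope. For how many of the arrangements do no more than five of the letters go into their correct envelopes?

5039

Sum C(7,i)·!(7-i) for i = 0..5:
  i=0: C(7,0)·!7 = 1·1854 = 1854
  i=1: C(7,1)·!6 = 7·265 = 1855
  i=2: C(7,2)·!5 = 21·44 = 924
  i=3: C(7,3)·!4 = 35·9 = 315
  i=4: C(7,4)·!3 = 35·2 = 70
  i=5: C(7,5)·!2 = 21·1 = 21
Total = 5039.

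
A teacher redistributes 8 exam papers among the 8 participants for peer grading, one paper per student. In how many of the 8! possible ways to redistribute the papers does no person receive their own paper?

14833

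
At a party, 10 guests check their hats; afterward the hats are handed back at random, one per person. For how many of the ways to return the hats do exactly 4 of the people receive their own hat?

Choose which 4 of the 10 are fixed: C(10,4) = 210.
The other 6 form a derangement: !6 = 265.
Total: 210 × 265 = 55650.

55650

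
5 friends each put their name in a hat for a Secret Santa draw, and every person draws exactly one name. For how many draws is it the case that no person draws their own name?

By inclusion-exclusion, !5 = Σ (-1)^k · 5!/k! for k=0..5
= 5! - 5!/1! + 5!/2! - 5!/3! + 5!/4! - 5!/5!
= 120 - 120 + 60 - 20 + 5 - 1
= 44

44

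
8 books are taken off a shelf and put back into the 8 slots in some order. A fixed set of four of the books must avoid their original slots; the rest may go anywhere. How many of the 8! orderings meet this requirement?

24024

Let A_j be the event that the j-th constrained one is fixed. By inclusion-exclusion over the 4 events:
Σ_{j=0}^{4} (-1)^j C(4,j)(8-j)!
= C(4,0)·8! - C(4,1)·7! + C(4,2)·6! - C(4,3)·5! + C(4,4)·4!
= 40320 - 20160 + 4320 - 480 + 24
= 24024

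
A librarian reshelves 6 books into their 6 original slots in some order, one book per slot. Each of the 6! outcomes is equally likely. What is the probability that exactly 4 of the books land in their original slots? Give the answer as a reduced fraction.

1/48

Favorable outcomes: C(6,4)·!2 = 15·1 = 15.
Total outcomes: 6! = 720.
Probability = 15/720 = 1/48.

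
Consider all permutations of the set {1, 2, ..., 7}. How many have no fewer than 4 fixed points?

92

Sum C(7,i)·!(7-i) for i = 4..7:
  i=4: C(7,4)·!3 = 35·2 = 70
  i=5: C(7,5)·!2 = 21·1 = 21
  i=6: C(7,6)·!1 = 7·0 = 0
  i=7: C(7,7)·!0 = 1·1 = 1
Total = 92.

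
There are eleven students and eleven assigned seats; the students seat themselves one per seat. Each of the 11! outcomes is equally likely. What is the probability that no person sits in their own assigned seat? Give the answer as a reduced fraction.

1468457/3991680

Favorable outcomes: !11 = 14684570.
Total outcomes: 11! = 39916800.
Probability = 14684570/39916800 = 1468457/3991680.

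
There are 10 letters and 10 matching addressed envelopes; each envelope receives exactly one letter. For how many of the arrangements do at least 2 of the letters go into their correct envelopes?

Sum C(10,i)·!(10-i) for i = 2..10:
  i=2: C(10,2)·!8 = 45·14833 = 667485
  i=3: C(10,3)·!7 = 120·1854 = 222480
  i=4: C(10,4)·!6 = 210·265 = 55650
  i=5: C(10,5)·!5 = 252·44 = 11088
  i=6: C(10,6)·!4 = 210·9 = 1890
  i=7: C(10,7)·!3 = 120·2 = 240
  i=8: C(10,8)·!2 = 45·1 = 45
  i=9: C(10,9)·!1 = 10·0 = 0
  i=10: C(10,10)·!0 = 1·1 = 1
Total = 958879.

958879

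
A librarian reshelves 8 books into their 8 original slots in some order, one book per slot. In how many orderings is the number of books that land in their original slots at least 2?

Sum C(8,i)·!(8-i) for i = 2..8:
  i=2: C(8,2)·!6 = 28·265 = 7420
  i=3: C(8,3)·!5 = 56·44 = 2464
  i=4: C(8,4)·!4 = 70·9 = 630
  i=5: C(8,5)·!3 = 56·2 = 112
  i=6: C(8,6)·!2 = 28·1 = 28
  i=7: C(8,7)·!1 = 8·0 = 0
  i=8: C(8,8)·!0 = 1·1 = 1
Total = 10655.

10655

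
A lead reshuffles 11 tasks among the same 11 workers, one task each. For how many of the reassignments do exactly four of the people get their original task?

611820

Choose which 4 of the 11 are fixed: C(11,4) = 330.
The remaining 7 must be deranged: !7 = 1854.
Total: 330 × 1854 = 611820.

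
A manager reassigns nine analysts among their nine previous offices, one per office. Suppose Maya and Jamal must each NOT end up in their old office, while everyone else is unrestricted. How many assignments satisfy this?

Let A_j be the event that the j-th constrained one is fixed. By inclusion-exclusion over the 2 events:
Σ_{j=0}^{2} (-1)^j C(2,j)(9-j)!
= C(2,0)·9! - C(2,1)·8! + C(2,2)·7!
= 362880 - 80640 + 5040
= 287280

287280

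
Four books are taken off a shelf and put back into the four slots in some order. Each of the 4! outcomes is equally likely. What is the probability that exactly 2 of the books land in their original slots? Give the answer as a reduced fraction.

1/4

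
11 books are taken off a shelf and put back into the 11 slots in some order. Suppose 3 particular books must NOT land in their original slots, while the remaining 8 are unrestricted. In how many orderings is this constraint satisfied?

Inclusion-exclusion on the 3 forbidden self-matches:
Σ_{j=0}^{3} (-1)^j C(3,j)(11-j)!
= C(3,0)·11! - C(3,1)·10! + C(3,2)·9! - C(3,3)·8!
= 39916800 - 10886400 + 1088640 - 40320
= 30078720

30078720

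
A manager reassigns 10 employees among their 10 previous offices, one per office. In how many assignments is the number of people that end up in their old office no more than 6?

Sum C(10,i)·!(10-i) for i = 0..6:
  i=0: C(10,0)·!10 = 1·1334961 = 1334961
  i=1: C(10,1)·!9 = 10·133496 = 1334960
  i=2: C(10,2)·!8 = 45·14833 = 667485
  i=3: C(10,3)·!7 = 120·1854 = 222480
  i=4: C(10,4)·!6 = 210·265 = 55650
  i=5: C(10,5)·!5 = 252·44 = 11088
  i=6: C(10,6)·!4 = 210·9 = 1890
Total = 3628514.

3628514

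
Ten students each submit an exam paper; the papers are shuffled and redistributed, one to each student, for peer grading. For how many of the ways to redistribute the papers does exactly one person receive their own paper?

Choose which one of the 10 is fixed: C(10,1) = 10.
The other 9 form a derangement: !9 = 133496.
Total: 10 × 133496 = 1334960.

1334960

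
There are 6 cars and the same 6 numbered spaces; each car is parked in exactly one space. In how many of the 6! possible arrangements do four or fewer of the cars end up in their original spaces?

719

Sum C(6,i)·!(6-i) for i = 0..4:
  i=0: C(6,0)·!6 = 1·265 = 265
  i=1: C(6,1)·!5 = 6·44 = 264
  i=2: C(6,2)·!4 = 15·9 = 135
  i=3: C(6,3)·!3 = 20·2 = 40
  i=4: C(6,4)·!2 = 15·1 = 15
Total = 719.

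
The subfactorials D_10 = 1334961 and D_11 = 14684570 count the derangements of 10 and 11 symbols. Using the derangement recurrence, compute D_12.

176214841

D_12 = (12-1)·(D_11 + D_10) = 11·(14684570 + 1334961) = 11·16019531 = 176214841.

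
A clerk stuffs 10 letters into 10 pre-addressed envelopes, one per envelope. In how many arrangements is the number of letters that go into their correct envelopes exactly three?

222480

Choose which 3 of the 10 are fixed: C(10,3) = 120.
The remaining 7 must be deranged: !7 = 1854.
Total: 120 × 1854 = 222480.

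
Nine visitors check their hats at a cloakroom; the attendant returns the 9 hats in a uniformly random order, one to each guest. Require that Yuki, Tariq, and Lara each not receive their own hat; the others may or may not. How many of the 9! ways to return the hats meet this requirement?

256320

Let A_j be the event that the j-th constrained one is fixed. By inclusion-exclusion over the 3 events:
Σ_{j=0}^{3} (-1)^j C(3,j)(9-j)!
= C(3,0)·9! - C(3,1)·8! + C(3,2)·7! - C(3,3)·6!
= 362880 - 120960 + 15120 - 720
= 256320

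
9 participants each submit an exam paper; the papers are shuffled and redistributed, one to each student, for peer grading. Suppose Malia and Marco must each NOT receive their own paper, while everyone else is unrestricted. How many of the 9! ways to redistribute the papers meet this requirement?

Inclusion-exclusion on the 2 forbidden self-matches:
Σ_{j=0}^{2} (-1)^j C(2,j)(9-j)!
= C(2,0)·9! - C(2,1)·8! + C(2,2)·7!
= 362880 - 80640 + 5040
= 287280

287280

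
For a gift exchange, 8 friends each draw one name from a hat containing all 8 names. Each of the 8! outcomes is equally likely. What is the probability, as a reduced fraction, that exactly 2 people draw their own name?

53/288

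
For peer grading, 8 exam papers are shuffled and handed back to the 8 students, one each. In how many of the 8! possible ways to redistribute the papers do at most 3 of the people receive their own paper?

39549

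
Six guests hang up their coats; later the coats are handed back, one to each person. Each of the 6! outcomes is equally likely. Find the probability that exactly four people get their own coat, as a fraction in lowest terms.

Favorable outcomes: C(6,4)·!2 = 15·1 = 15.
Total outcomes: 6! = 720.
Probability = 15/720 = 1/48.

1/48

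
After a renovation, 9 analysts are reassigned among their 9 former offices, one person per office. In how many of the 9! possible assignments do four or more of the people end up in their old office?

6883

# with exactly i fixed is C(9,i)·!(9-i); sum over i=4..9:
  i=4: C(9,4)·!5 = 126·44 = 5544
  i=5: C(9,5)·!4 = 126·9 = 1134
  i=6: C(9,6)·!3 = 84·2 = 168
  i=7: C(9,7)·!2 = 36·1 = 36
  i=8: C(9,8)·!1 = 9·0 = 0
  i=9: C(9,9)·!0 = 1·1 = 1
Total = 6883.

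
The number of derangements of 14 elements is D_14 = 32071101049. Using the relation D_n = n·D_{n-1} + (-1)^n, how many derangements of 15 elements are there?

D_15 = 15·32071101049 - 1 = 481066515734.

481066515734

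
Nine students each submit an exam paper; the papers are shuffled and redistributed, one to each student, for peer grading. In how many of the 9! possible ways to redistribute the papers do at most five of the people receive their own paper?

362675

# with exactly i fixed is C(9,i)·!(9-i); sum over i=0..5:
  i=0: C(9,0)·!9 = 1·133496 = 133496
  i=1: C(9,1)·!8 = 9·14833 = 133497
  i=2: C(9,2)·!7 = 36·1854 = 66744
  i=3: C(9,3)·!6 = 84·265 = 22260
  i=4: C(9,4)·!5 = 126·44 = 5544
  i=5: C(9,5)·!4 = 126·9 = 1134
Total = 362675.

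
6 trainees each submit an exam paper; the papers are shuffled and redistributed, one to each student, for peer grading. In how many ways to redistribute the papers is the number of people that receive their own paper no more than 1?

# with exactly i fixed is C(6,i)·!(6-i); sum over i=0..1:
  i=0: C(6,0)·!6 = 1·265 = 265
  i=1: C(6,1)·!5 = 6·44 = 264
Total = 529.

529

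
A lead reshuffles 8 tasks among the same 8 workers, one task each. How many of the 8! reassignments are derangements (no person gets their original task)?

14833

The number of derangements of 8 is !8 = Σ_{k=0}^{8} (-1)^k·8!/k!
= 8! - 8!/1! + 8!/2! - 8!/3! + 8!/4! - 8!/5! + 8!/6! - 8!/7! + 8!/8!
= 40320 - 40320 + 20160 - 6720 + 1680 - 336 + 56 - 8 + 1
= 14833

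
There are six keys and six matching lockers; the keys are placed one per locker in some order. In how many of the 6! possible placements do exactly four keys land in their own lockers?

Pick the 4 fixed positions: C(6,4) = 15 ways.
The remaining 2 must be deranged: !2 = 1.
Total: 15 × 1 = 15.

15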